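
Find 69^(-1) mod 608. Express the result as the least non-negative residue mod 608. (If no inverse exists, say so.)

141

Apply the Euclidean algorithm to 608 and 69:
608 = 8·69 + 56
69 = 1·56 + 13
56 = 4·13 + 4
13 = 3·4 + 1
4 = 4·1 + 0
The gcd is 1. Working backward:
1 = 13 − 3·4
1 = −3·56 + 13·13
1 = 13·69 − 16·56
1 = −16·608 + 141·69
So 69·141 ≡ 1 (mod 608).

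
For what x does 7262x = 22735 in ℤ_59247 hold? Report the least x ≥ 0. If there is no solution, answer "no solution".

First find gcd(7262, 59247):
59247 = 8*7262 + 1151
7262 = 6*1151 + 356
1151 = 3*356 + 83
356 = 4*83 + 24
83 = 3*24 + 11
24 = 2*11 + 2
11 = 5*2 + 1
2 = 2*1 + 0
gcd = 1, so a unique solution mod 59247 exists.
Back-substitute for the Bézout coefficients:
1 = 11 − 5·2
1 = −5·24 + 11·11
1 = 11·83 − 38·24
1 = −38·356 + 163·83
1 = 163·1151 − 527·356
1 = −527·7262 + 3325·1151
1 = 3325·59247 − 27127·7262
So 7262·(-27127) ≡ 1 (mod 59247), giving 7262⁻¹ ≡ 32120.
x ≡ 7262⁻¹·22735 ≡ 32120·22735 ≡ 28925 (mod 59247).

28925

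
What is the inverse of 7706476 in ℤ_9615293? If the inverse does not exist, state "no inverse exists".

Run Euclid on (9615293, 7706476):
9615293 = 1*7706476 + 1908817
7706476 = 4*1908817 + 71208
1908817 = 26*71208 + 57409
71208 = 1*57409 + 13799
57409 = 4*13799 + 2213
13799 = 6*2213 + 521
2213 = 4*521 + 129
521 = 4*129 + 5
129 = 25*5 + 4
5 = 1*4 + 1
4 = 4*1 + 0
gcd = 1, so the inverse exists. Back-substitute:
1 = 5 − 4
1 = −129 + 26·5
1 = 26·521 − 105·129
1 = −105·2213 + 446·521
1 = 446·13799 − 2781·2213
1 = −2781·57409 + 11570·13799
1 = 11570·71208 − 14351·57409
1 = −14351·1908817 + 384696·71208
1 = 384696·7706476 − 1553135·1908817
1 = −1553135·9615293 + 1937831·7706476
So 7706476·1937831 ≡ 1 (mod 9615293).

1937831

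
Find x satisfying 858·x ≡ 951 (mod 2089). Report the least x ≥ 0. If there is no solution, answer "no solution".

1031

First find gcd(858, 2089):
2089 = 2×858 + 373
858 = 2×373 + 112
373 = 3×112 + 37
112 = 3×37 + 1
37 = 37×1 + 0
gcd = 1, so a unique solution mod 2089 exists.
Back-substitute for the Bézout coefficients:
1 = 112 − 3·37
1 = −3·373 + 10·112
1 = 10·858 − 23·373
1 = −23·2089 + 56·858
So 858·(56) ≡ 1 (mod 2089), giving 858⁻¹ ≡ 56.
x ≡ 858⁻¹·951 ≡ 56·951 ≡ 1031 (mod 2089).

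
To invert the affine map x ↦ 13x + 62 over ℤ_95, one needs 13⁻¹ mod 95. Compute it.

22

Run Euclid on (95, 13):
95 = 7×13 + 4
13 = 3×4 + 1
4 = 4×1 + 0
Since gcd(13, 95) = 1, back-substitute to write 1 as a combination:
1 = 13 − 3·4
1 = −3·95 + 22·13
So 13·22 ≡ 1 (mod 95).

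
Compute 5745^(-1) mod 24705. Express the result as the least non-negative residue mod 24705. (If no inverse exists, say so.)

no inverse exists

Euclidean algorithm on 24705, 5745:
24705 = 4×5745 + 1725
5745 = 3×1725 + 570
1725 = 3×570 + 15
570 = 38×15 + 0
Since gcd = 15 > 1, 5745 is not a unit mod 24705.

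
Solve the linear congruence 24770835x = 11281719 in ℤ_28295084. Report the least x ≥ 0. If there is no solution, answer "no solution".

11746661

First find gcd(24770835, 28295084):
28295084 = 1×24770835 + 3524249
24770835 = 7×3524249 + 101092
3524249 = 34×101092 + 87121
101092 = 1×87121 + 13971
87121 = 6×13971 + 3295
13971 = 4×3295 + 791
3295 = 4×791 + 131
791 = 6×131 + 5
131 = 26×5 + 1
5 = 5×1 + 0
gcd = 1, so a unique solution mod 28295084 exists.
Back-substitute for the Bézout coefficients:
1 = 131 − 26·5
1 = −26·791 + 157·131
1 = 157·3295 − 654·791
1 = −654·13971 + 2773·3295
1 = 2773·87121 − 17292·13971
1 = −17292·101092 + 20065·87121
1 = 20065·3524249 − 699502·101092
1 = −699502·24770835 + 4916579·3524249
1 = 4916579·28295084 − 5616081·24770835
So 24770835·(-5616081) ≡ 1 (mod 28295084), giving 24770835⁻¹ ≡ 22679003.
x ≡ 24770835⁻¹·11281719 ≡ 22679003·11281719 ≡ 11746661 (mod 28295084).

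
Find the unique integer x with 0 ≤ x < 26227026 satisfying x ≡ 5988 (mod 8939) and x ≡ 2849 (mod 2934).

Write x = 5988 + 8939·k. Then 8939·k ≡ 2849 − 5988 ≡ 2729 (mod 2934).
Need 8939⁻¹ mod 2934. Extended Euclid on (2934, 137):
2934 = 21*137 + 57
137 = 2*57 + 23
57 = 2*23 + 11
23 = 2*11 + 1
11 = 11*1 + 0
Back-substitute:
1 = 23 − 2·11
1 = −2·57 + 5·23
1 = 5·137 − 12·57
1 = −12·2934 + 257·137
8939⁻¹ ≡ 257 (mod 2934), so k ≡ 257·2729 ≡ 127 (mod 2934).
x = 5988 + 8939·127 = 1141241.

1141241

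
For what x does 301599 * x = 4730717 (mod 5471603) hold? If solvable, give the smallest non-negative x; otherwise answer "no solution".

First find gcd(301599, 5471603):
5471603 = 18*301599 + 42821
301599 = 7*42821 + 1852
42821 = 23*1852 + 225
1852 = 8*225 + 52
225 = 4*52 + 17
52 = 3*17 + 1
17 = 17*1 + 0
gcd = 1, so a unique solution mod 5471603 exists.
Back-substitute for the Bézout coefficients:
1 = 52 − 3·17
1 = −3·225 + 13·52
1 = 13·1852 − 107·225
1 = −107·42821 + 2474·1852
1 = 2474·301599 − 17425·42821
1 = −17425·5471603 + 316124·301599
So 301599·(316124) ≡ 1 (mod 5471603), giving 301599⁻¹ ≡ 316124.
x ≡ 301599⁻¹·4730717 ≡ 316124·4730717 ≡ 120551 (mod 5471603).

120551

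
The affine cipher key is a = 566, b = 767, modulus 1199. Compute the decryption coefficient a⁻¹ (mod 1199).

680

gcd(1199, 566) by repeated division:
1199 = 2×566 + 67
566 = 8×67 + 30
67 = 2×30 + 7
30 = 4×7 + 2
7 = 3×2 + 1
2 = 2×1 + 0
gcd = 1, so the inverse exists. Back-substitute:
1 = 7 − 3·2
1 = −3·30 + 13·7
1 = 13·67 − 29·30
1 = −29·566 + 245·67
1 = 245·1199 − 519·566
Thus 566·(-519) ≡ 1 (mod 1199); reducing, -519 mod 1199 = 680.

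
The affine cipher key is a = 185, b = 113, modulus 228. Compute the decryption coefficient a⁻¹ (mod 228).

53

Apply the Euclidean algorithm to 228 and 185:
228 = 1·185 + 43
185 = 4·43 + 13
43 = 3·13 + 4
13 = 3·4 + 1
4 = 4·1 + 0
Since gcd(185, 228) = 1, back-substitute to write 1 as a combination:
1 = 13 − 3·4
1 = −3·43 + 10·13
1 = 10·185 − 43·43
1 = −43·228 + 53·185
So 185·53 ≡ 1 (mod 228).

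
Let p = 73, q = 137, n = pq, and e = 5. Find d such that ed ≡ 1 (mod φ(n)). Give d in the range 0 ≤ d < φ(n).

φ(n) = (p−1)(q−1) = 72·136 = 9792.
Need d with 5·d ≡ 1 (mod 9792). Apply the extended Euclidean algorithm:
9792 = 1958×5 + 2
5 = 2×2 + 1
2 = 2×1 + 0
Back-substitute:
1 = 5 − 2·2
1 = −2·9792 + 3917·5
So 5·3917 ≡ 1 (mod 9792), hence d = 3917.

3917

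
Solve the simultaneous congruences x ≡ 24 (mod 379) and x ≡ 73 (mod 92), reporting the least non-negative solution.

23901

Write x = 24 + 379·k. Then 379·k ≡ 73 − 24 ≡ 49 (mod 92).
Need 379⁻¹ mod 92. Extended Euclid on (92, 11):
92 = 8·11 + 4
11 = 2·4 + 3
4 = 1·3 + 1
3 = 3·1 + 0
Back-substitute:
1 = 4 − 3
1 = −11 + 3·4
1 = 3·92 − 25·11
379⁻¹ ≡ 67 (mod 92), so k ≡ 67·49 ≡ 63 (mod 92).
x = 24 + 379·63 = 23901.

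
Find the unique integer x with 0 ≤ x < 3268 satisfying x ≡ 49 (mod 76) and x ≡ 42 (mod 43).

Write x = 49 + 76·k. Then 76·k ≡ 42 − 49 ≡ 36 (mod 43).
Need 76⁻¹ mod 43. Extended Euclid on (43, 33):
43 = 1*33 + 10
33 = 3*10 + 3
10 = 3*3 + 1
3 = 3*1 + 0
Back-substitute:
1 = 10 − 3·3
1 = −3·33 + 10·10
1 = 10·43 − 13·33
76⁻¹ ≡ 30 (mod 43), so k ≡ 30·36 ≡ 5 (mod 43).
x = 49 + 76·5 = 429.

429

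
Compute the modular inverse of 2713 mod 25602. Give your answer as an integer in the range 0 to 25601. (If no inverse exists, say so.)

Apply the Euclidean algorithm to 25602 and 2713:
25602 = 9×2713 + 1185
2713 = 2×1185 + 343
1185 = 3×343 + 156
343 = 2×156 + 31
156 = 5×31 + 1
31 = 31×1 + 0
Since gcd(2713, 25602) = 1, back-substitute to write 1 as a combination:
1 = 156 − 5·31
1 = −5·343 + 11·156
1 = 11·1185 − 38·343
1 = −38·2713 + 87·1185
1 = 87·25602 − 821·2713
So 2713·(-821) ≡ 1 (mod 25602), and -821 ≡ 24781 (mod 25602).

24781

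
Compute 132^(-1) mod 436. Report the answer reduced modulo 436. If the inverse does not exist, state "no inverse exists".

no inverse exists

Compute gcd(132, 436):
436 = 3×132 + 40
132 = 3×40 + 12
40 = 3×12 + 4
12 = 3×4 + 0
The gcd is 4, not 1, hence no inverse exists.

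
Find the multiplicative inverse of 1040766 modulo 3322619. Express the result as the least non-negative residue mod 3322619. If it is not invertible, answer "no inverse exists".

gcd(3322619, 1040766) by repeated division:
3322619 = 3*1040766 + 200321
1040766 = 5*200321 + 39161
200321 = 5*39161 + 4516
39161 = 8*4516 + 3033
4516 = 1*3033 + 1483
3033 = 2*1483 + 67
1483 = 22*67 + 9
67 = 7*9 + 4
9 = 2*4 + 1
4 = 4*1 + 0
Since gcd(1040766, 3322619) = 1, back-substitute to write 1 as a combination:
1 = 9 − 2·4
1 = −2·67 + 15·9
1 = 15·1483 − 332·67
1 = −332·3033 + 679·1483
1 = 679·4516 − 1011·3033
1 = −1011·39161 + 8767·4516
1 = 8767·200321 − 44846·39161
1 = −44846·1040766 + 232997·200321
1 = 232997·3322619 − 743837·1040766
Hence 1040766⁻¹ ≡ -743837 ≡ 2578782 (mod 3322619).

2578782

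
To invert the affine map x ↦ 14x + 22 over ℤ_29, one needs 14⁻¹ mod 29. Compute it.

Run Euclid on (29, 14):
29 = 2×14 + 1
14 = 14×1 + 0
The gcd is 1. Working backward:
1 = 29 − 2·14
Hence 14⁻¹ ≡ -2 ≡ 27 (mod 29).

27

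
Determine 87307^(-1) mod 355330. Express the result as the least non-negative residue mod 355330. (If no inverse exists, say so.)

gcd(355330, 87307) by repeated division:
355330 = 4*87307 + 6102
87307 = 14*6102 + 1879
6102 = 3*1879 + 465
1879 = 4*465 + 19
465 = 24*19 + 9
19 = 2*9 + 1
9 = 9*1 + 0
Since gcd(87307, 355330) = 1, back-substitute to write 1 as a combination:
1 = 19 − 2·9
1 = −2·465 + 49·19
1 = 49·1879 − 198·465
1 = −198·6102 + 643·1879
1 = 643·87307 − 9200·6102
1 = −9200·355330 + 37443·87307
So 87307·37443 ≡ 1 (mod 355330).

37443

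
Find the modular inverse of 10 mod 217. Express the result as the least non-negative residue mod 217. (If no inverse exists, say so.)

152

Run Euclid on (217, 10):
217 = 21*10 + 7
10 = 1*7 + 3
7 = 2*3 + 1
3 = 3*1 + 0
The gcd is 1. Working backward:
1 = 7 − 2·3
1 = −2·10 + 3·7
1 = 3·217 − 65·10
So 10·(-65) ≡ 1 (mod 217), and -65 ≡ 152 (mod 217).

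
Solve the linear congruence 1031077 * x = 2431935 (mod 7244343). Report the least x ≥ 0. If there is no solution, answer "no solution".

First find gcd(1031077, 7244343):
7244343 = 7·1031077 + 26804
1031077 = 38·26804 + 12525
26804 = 2·12525 + 1754
12525 = 7·1754 + 247
1754 = 7·247 + 25
247 = 9·25 + 22
25 = 1·22 + 3
22 = 7·3 + 1
3 = 3·1 + 0
gcd = 1, so a unique solution mod 7244343 exists.
Back-substitute for the Bézout coefficients:
1 = 22 − 7·3
1 = −7·25 + 8·22
1 = 8·247 − 79·25
1 = −79·1754 + 561·247
1 = 561·12525 − 4006·1754
1 = −4006·26804 + 8573·12525
1 = 8573·1031077 − 329780·26804
1 = −329780·7244343 + 2317033·1031077
So 1031077·(2317033) ≡ 1 (mod 7244343), giving 1031077⁻¹ ≡ 2317033.
x ≡ 1031077⁻¹·2431935 ≡ 2317033·2431935 ≡ 6333165 (mod 7244343).

6333165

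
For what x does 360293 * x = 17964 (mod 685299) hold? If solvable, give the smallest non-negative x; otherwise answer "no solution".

615366

First find gcd(360293, 685299):
685299 = 1·360293 + 325006
360293 = 1·325006 + 35287
325006 = 9·35287 + 7423
35287 = 4·7423 + 5595
7423 = 1·5595 + 1828
5595 = 3·1828 + 111
1828 = 16·111 + 52
111 = 2·52 + 7
52 = 7·7 + 3
7 = 2·3 + 1
3 = 3·1 + 0
gcd = 1, so a unique solution mod 685299 exists.
Back-substitute for the Bézout coefficients:
1 = 7 − 2·3
1 = −2·52 + 15·7
1 = 15·111 − 32·52
1 = −32·1828 + 527·111
1 = 527·5595 − 1613·1828
1 = −1613·7423 + 2140·5595
1 = 2140·35287 − 10173·7423
1 = −10173·325006 + 93697·35287
1 = 93697·360293 − 103870·325006
1 = −103870·685299 + 197567·360293
So 360293·(197567) ≡ 1 (mod 685299), giving 360293⁻¹ ≡ 197567.
x ≡ 360293⁻¹·17964 ≡ 197567·17964 ≡ 615366 (mod 685299).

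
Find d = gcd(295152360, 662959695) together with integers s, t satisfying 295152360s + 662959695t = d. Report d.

15

Apply Euclid's algorithm to 662959695 and 295152360:
662959695 = 2·295152360 + 72654975
295152360 = 4·72654975 + 4532460
72654975 = 16·4532460 + 135615
4532460 = 33·135615 + 57165
135615 = 2·57165 + 21285
57165 = 2·21285 + 14595
21285 = 1·14595 + 6690
14595 = 2·6690 + 1215
6690 = 5·1215 + 615
1215 = 1·615 + 600
615 = 1·600 + 15
600 = 40·15 + 0
gcd(295152360, 662959695) = 15.
Back-substituting:
15 = 615 − 600
15 = −1215 + 2·615
15 = 2·6690 − 11·1215
15 = −11·14595 + 24·6690
15 = 24·21285 − 35·14595
15 = −35·57165 + 94·21285
15 = 94·135615 − 223·57165
15 = −223·4532460 + 7453·135615
15 = 7453·72654975 − 119471·4532460
15 = −119471·295152360 + 485337·72654975
15 = 485337·662959695 − 1090145·295152360
So 15 = (485337)·662959695 + (-1090145)·295152360.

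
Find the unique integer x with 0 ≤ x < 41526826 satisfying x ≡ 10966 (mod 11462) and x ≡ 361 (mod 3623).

Write x = 10966 + 11462·k. Then 11462·k ≡ 361 − 10966 ≡ 264 (mod 3623).
Need 11462⁻¹ mod 3623. Extended Euclid on (3623, 593):
3623 = 6*593 + 65
593 = 9*65 + 8
65 = 8*8 + 1
8 = 8*1 + 0
Back-substitute:
1 = 65 − 8·8
1 = −8·593 + 73·65
1 = 73·3623 − 446·593
11462⁻¹ ≡ 3177 (mod 3623), so k ≡ 3177·264 ≡ 1815 (mod 3623).
x = 10966 + 11462·1815 = 20814496.

20814496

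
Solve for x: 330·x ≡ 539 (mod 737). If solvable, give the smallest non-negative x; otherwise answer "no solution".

53

First find gcd(330, 737):
737 = 2·330 + 77
330 = 4·77 + 22
77 = 3·22 + 11
22 = 2·11 + 0
gcd = 11 and 11 | 539, so solutions exist. Divide through by 11: 30x ≡ 49 (mod 67).
Now find 30⁻¹ mod 67:
67 = 2*30 + 7
30 = 4*7 + 2
7 = 3*2 + 1
2 = 2*1 + 0
Back-substitute:
1 = 7 − 3·2
1 = −3·30 + 13·7
1 = 13·67 − 29·30
So 30·(-29) ≡ 1 (mod 67), i.e. 30⁻¹ ≡ 38.
Then x ≡ 38·49 ≡ 53 (mod 67); the smallest non-negative solution is x = 53.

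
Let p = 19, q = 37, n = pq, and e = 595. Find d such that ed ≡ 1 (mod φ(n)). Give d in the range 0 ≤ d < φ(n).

φ(n) = (p−1)(q−1) = 18·36 = 648.
Need d with 595·d ≡ 1 (mod 648). Apply the extended Euclidean algorithm:
648 = 1·595 + 53
595 = 11·53 + 12
53 = 4·12 + 5
12 = 2·5 + 2
5 = 2·2 + 1
2 = 2·1 + 0
Back-substitute:
1 = 5 − 2·2
1 = −2·12 + 5·5
1 = 5·53 − 22·12
1 = −22·595 + 247·53
1 = 247·648 − 269·595
So 595·(-269) ≡ 1 (mod 648), hence d ≡ -269 ≡ 379 (mod 648).

379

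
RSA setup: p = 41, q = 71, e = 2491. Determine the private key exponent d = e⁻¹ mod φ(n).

φ(n) = (p−1)(q−1) = 40·70 = 2800.
Need d with 2491·d ≡ 1 (mod 2800). Apply the extended Euclidean algorithm:
2800 = 1×2491 + 309
2491 = 8×309 + 19
309 = 16×19 + 5
19 = 3×5 + 4
5 = 1×4 + 1
4 = 4×1 + 0
Back-substitute:
1 = 5 − 4
1 = −19 + 4·5
1 = 4·309 − 65·19
1 = −65·2491 + 524·309
1 = 524·2800 − 589·2491
So 2491·(-589) ≡ 1 (mod 2800), hence d ≡ -589 ≡ 2211 (mod 2800).

2211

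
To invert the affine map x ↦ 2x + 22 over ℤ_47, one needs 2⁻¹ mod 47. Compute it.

24

Run Euclid on (47, 2):
47 = 23·2 + 1
2 = 2·1 + 0
The gcd is 1. Working backward:
1 = 47 − 23·2
So 2·(-23) ≡ 1 (mod 47), and -23 ≡ 24 (mod 47).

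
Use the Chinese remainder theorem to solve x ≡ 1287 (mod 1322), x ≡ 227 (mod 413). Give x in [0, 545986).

319889

Write x = 1287 + 1322·k. Then 1322·k ≡ 227 − 1287 ≡ 179 (mod 413).
Need 1322⁻¹ mod 413. Extended Euclid on (413, 83):
413 = 4*83 + 81
83 = 1*81 + 2
81 = 40*2 + 1
2 = 2*1 + 0
Back-substitute:
1 = 81 − 40·2
1 = −40·83 + 41·81
1 = 41·413 − 204·83
1322⁻¹ ≡ 209 (mod 413), so k ≡ 209·179 ≡ 241 (mod 413).
x = 1287 + 1322·241 = 319889.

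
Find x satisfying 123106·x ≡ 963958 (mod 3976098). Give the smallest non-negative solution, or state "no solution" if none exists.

1102861

First find gcd(123106, 3976098):
3976098 = 32·123106 + 36706
123106 = 3·36706 + 12988
36706 = 2·12988 + 10730
12988 = 1·10730 + 2258
10730 = 4·2258 + 1698
2258 = 1·1698 + 560
1698 = 3·560 + 18
560 = 31·18 + 2
18 = 9·2 + 0
gcd = 2 and 2 | 963958, so solutions exist. Divide through by 2: 61553x ≡ 481979 (mod 1988049).
Now find 61553⁻¹ mod 1988049:
1988049 = 32·61553 + 18353
61553 = 3·18353 + 6494
18353 = 2·6494 + 5365
6494 = 1·5365 + 1129
5365 = 4·1129 + 849
1129 = 1·849 + 280
849 = 3·280 + 9
280 = 31·9 + 1
9 = 9·1 + 0
Back-substitute:
1 = 280 − 31·9
1 = −31·849 + 94·280
1 = 94·1129 − 125·849
1 = −125·5365 + 594·1129
1 = 594·6494 − 719·5365
1 = −719·18353 + 2032·6494
1 = 2032·61553 − 6815·18353
1 = −6815·1988049 + 220112·61553
So 61553⁻¹ ≡ 220112 (mod 1988049).
Then x ≡ 220112·481979 ≡ 1102861 (mod 1988049); the smallest non-negative solution is x = 1102861.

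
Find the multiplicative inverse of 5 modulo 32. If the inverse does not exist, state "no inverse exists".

Apply the Euclidean algorithm to 32 and 5:
32 = 6*5 + 2
5 = 2*2 + 1
2 = 2*1 + 0
The gcd is 1. Working backward:
1 = 5 − 2·2
1 = −2·32 + 13·5
So 5·13 ≡ 1 (mod 32).

13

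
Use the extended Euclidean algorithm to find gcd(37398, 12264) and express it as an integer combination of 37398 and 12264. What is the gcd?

Apply Euclid's algorithm to 37398 and 12264:
37398 = 3*12264 + 606
12264 = 20*606 + 144
606 = 4*144 + 30
144 = 4*30 + 24
30 = 1*24 + 6
24 = 4*6 + 0
gcd(37398, 12264) = 6.
Working backward:
6 = 30 − 24
6 = −144 + 5·30
6 = 5·606 − 21·144
6 = −21·12264 + 425·606
6 = 425·37398 − 1296·12264
So 6 = (425)·37398 + (-1296)·12264.

6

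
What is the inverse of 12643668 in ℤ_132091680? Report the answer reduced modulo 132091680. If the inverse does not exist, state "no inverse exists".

Compute gcd(12643668, 132091680):
132091680 = 10·12643668 + 5655000
12643668 = 2·5655000 + 1333668
5655000 = 4·1333668 + 320328
1333668 = 4·320328 + 52356
320328 = 6·52356 + 6192
52356 = 8·6192 + 2820
6192 = 2·2820 + 552
2820 = 5·552 + 60
552 = 9·60 + 12
60 = 5·12 + 0
gcd(12643668, 132091680) = 12 ≠ 1, so 12643668 has no multiplicative inverse modulo 132091680.

no inverse exists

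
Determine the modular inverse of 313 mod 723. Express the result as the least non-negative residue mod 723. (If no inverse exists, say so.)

559

gcd(723, 313) by repeated division:
723 = 2·313 + 97
313 = 3·97 + 22
97 = 4·22 + 9
22 = 2·9 + 4
9 = 2·4 + 1
4 = 4·1 + 0
gcd = 1, so the inverse exists. Back-substitute:
1 = 9 − 2·4
1 = −2·22 + 5·9
1 = 5·97 − 22·22
1 = −22·313 + 71·97
1 = 71·723 − 164·313
Hence 313⁻¹ ≡ -164 ≡ 559 (mod 723).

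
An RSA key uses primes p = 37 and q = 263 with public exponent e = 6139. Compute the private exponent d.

6499

φ(n) = (p−1)(q−1) = 36·262 = 9432.
Need d with 6139·d ≡ 1 (mod 9432). Apply the extended Euclidean algorithm:
9432 = 1×6139 + 3293
6139 = 1×3293 + 2846
3293 = 1×2846 + 447
2846 = 6×447 + 164
447 = 2×164 + 119
164 = 1×119 + 45
119 = 2×45 + 29
45 = 1×29 + 16
29 = 1×16 + 13
16 = 1×13 + 3
13 = 4×3 + 1
3 = 3×1 + 0
Back-substitute:
1 = 13 − 4·3
1 = −4·16 + 5·13
1 = 5·29 − 9·16
1 = −9·45 + 14·29
1 = 14·119 − 37·45
1 = −37·164 + 51·119
1 = 51·447 − 139·164
1 = −139·2846 + 885·447
1 = 885·3293 − 1024·2846
1 = −1024·6139 + 1909·3293
1 = 1909·9432 − 2933·6139
So 6139·(-2933) ≡ 1 (mod 9432), hence d ≡ -2933 ≡ 6499 (mod 9432).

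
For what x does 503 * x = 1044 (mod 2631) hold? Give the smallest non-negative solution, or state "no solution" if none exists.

First find gcd(503, 2631):
2631 = 5·503 + 116
503 = 4·116 + 39
116 = 2·39 + 38
39 = 1·38 + 1
38 = 38·1 + 0
gcd = 1, so a unique solution mod 2631 exists.
Back-substitute for the Bézout coefficients:
1 = 39 − 38
1 = −116 + 3·39
1 = 3·503 − 13·116
1 = −13·2631 + 68·503
So 503·(68) ≡ 1 (mod 2631), giving 503⁻¹ ≡ 68.
x ≡ 503⁻¹·1044 ≡ 68·1044 ≡ 2586 (mod 2631).

2586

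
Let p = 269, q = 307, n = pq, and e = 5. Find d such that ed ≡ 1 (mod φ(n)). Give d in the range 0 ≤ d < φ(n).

φ(n) = (p−1)(q−1) = 268·306 = 82008.
Need d with 5·d ≡ 1 (mod 82008). Apply the extended Euclidean algorithm:
82008 = 16401×5 + 3
5 = 1×3 + 2
3 = 1×2 + 1
2 = 2×1 + 0
Back-substitute:
1 = 3 − 2
1 = −5 + 2·3
1 = 2·82008 − 32803·5
So 5·(-32803) ≡ 1 (mod 82008), hence d ≡ -32803 ≡ 49205 (mod 82008).

49205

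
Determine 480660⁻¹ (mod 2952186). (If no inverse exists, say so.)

no inverse exists

Compute gcd(480660, 2952186):
2952186 = 6*480660 + 68226
480660 = 7*68226 + 3078
68226 = 22*3078 + 510
3078 = 6*510 + 18
510 = 28*18 + 6
18 = 3*6 + 0
The gcd is 6, not 1, hence no inverse exists.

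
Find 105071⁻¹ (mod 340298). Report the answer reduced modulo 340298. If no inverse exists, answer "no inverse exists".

104945

gcd(340298, 105071) by repeated division:
340298 = 3*105071 + 25085
105071 = 4*25085 + 4731
25085 = 5*4731 + 1430
4731 = 3*1430 + 441
1430 = 3*441 + 107
441 = 4*107 + 13
107 = 8*13 + 3
13 = 4*3 + 1
3 = 3*1 + 0
The gcd is 1. Working backward:
1 = 13 − 4·3
1 = −4·107 + 33·13
1 = 33·441 − 136·107
1 = −136·1430 + 441·441
1 = 441·4731 − 1459·1430
1 = −1459·25085 + 7736·4731
1 = 7736·105071 − 32403·25085
1 = −32403·340298 + 104945·105071
So 105071·104945 ≡ 1 (mod 340298).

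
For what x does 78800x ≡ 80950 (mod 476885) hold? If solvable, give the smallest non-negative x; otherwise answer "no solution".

90355

First find gcd(78800, 476885):
476885 = 6·78800 + 4085
78800 = 19·4085 + 1185
4085 = 3·1185 + 530
1185 = 2·530 + 125
530 = 4·125 + 30
125 = 4·30 + 5
30 = 6·5 + 0
gcd = 5 and 5 | 80950, so solutions exist. Divide through by 5: 15760x ≡ 16190 (mod 95377).
Now find 15760⁻¹ mod 95377:
95377 = 6*15760 + 817
15760 = 19*817 + 237
817 = 3*237 + 106
237 = 2*106 + 25
106 = 4*25 + 6
25 = 4*6 + 1
6 = 6*1 + 0
Back-substitute:
1 = 25 − 4·6
1 = −4·106 + 17·25
1 = 17·237 − 38·106
1 = −38·817 + 131·237
1 = 131·15760 − 2527·817
1 = −2527·95377 + 15293·15760
So 15760⁻¹ ≡ 15293 (mod 95377).
Then x ≡ 15293·16190 ≡ 90355 (mod 95377); the smallest non-negative solution is x = 90355.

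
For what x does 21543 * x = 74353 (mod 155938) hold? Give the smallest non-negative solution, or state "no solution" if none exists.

First find gcd(21543, 155938):
155938 = 7·21543 + 5137
21543 = 4·5137 + 995
5137 = 5·995 + 162
995 = 6·162 + 23
162 = 7·23 + 1
23 = 23·1 + 0
gcd = 1, so a unique solution mod 155938 exists.
Back-substitute for the Bézout coefficients:
1 = 162 − 7·23
1 = −7·995 + 43·162
1 = 43·5137 − 222·995
1 = −222·21543 + 931·5137
1 = 931·155938 − 6739·21543
So 21543·(-6739) ≡ 1 (mod 155938), giving 21543⁻¹ ≡ 149199.
x ≡ 21543⁻¹·74353 ≡ 149199·74353 ≡ 119865 (mod 155938).

119865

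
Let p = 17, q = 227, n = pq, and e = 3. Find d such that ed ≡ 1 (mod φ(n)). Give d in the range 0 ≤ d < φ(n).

φ(n) = (p−1)(q−1) = 16·226 = 3616.
Need d with 3·d ≡ 1 (mod 3616). Apply the extended Euclidean algorithm:
3616 = 1205*3 + 1
3 = 3*1 + 0
Back-substitute:
1 = 3616 − 1205·3
So 3·(-1205) ≡ 1 (mod 3616), hence d ≡ -1205 ≡ 2411 (mod 3616).

2411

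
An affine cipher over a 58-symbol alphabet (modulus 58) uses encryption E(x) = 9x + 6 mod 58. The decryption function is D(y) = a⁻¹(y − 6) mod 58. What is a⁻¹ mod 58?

Extended Euclidean algorithm:
58 = 6·9 + 4
9 = 2·4 + 1
4 = 4·1 + 0
The gcd is 1. Working backward:
1 = 9 − 2·4
1 = −2·58 + 13·9
So 9·13 ≡ 1 (mod 58).

13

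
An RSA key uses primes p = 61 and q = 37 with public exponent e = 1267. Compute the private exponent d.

φ(n) = (p−1)(q−1) = 60·36 = 2160.
Need d with 1267·d ≡ 1 (mod 2160). Apply the extended Euclidean algorithm:
2160 = 1*1267 + 893
1267 = 1*893 + 374
893 = 2*374 + 145
374 = 2*145 + 84
145 = 1*84 + 61
84 = 1*61 + 23
61 = 2*23 + 15
23 = 1*15 + 8
15 = 1*8 + 7
8 = 1*7 + 1
7 = 7*1 + 0
Back-substitute:
1 = 8 − 7
1 = −15 + 2·8
1 = 2·23 − 3·15
1 = −3·61 + 8·23
1 = 8·84 − 11·61
1 = −11·145 + 19·84
1 = 19·374 − 49·145
1 = −49·893 + 117·374
1 = 117·1267 − 166·893
1 = −166·2160 + 283·1267
So 1267·283 ≡ 1 (mod 2160), hence d = 283.

283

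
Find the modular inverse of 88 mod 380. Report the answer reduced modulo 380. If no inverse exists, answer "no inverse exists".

no inverse exists

Euclidean algorithm on 380, 88:
380 = 4×88 + 28
88 = 3×28 + 4
28 = 7×4 + 0
Since gcd = 4 > 1, 88 is not a unit mod 380.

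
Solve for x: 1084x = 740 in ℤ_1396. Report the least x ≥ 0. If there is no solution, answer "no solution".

20

First find gcd(1084, 1396):
1396 = 1·1084 + 312
1084 = 3·312 + 148
312 = 2·148 + 16
148 = 9·16 + 4
16 = 4·4 + 0
gcd = 4 and 4 | 740, so solutions exist. Divide through by 4: 271x ≡ 185 (mod 349).
Now find 271⁻¹ mod 349:
349 = 1*271 + 78
271 = 3*78 + 37
78 = 2*37 + 4
37 = 9*4 + 1
4 = 4*1 + 0
Back-substitute:
1 = 37 − 9·4
1 = −9·78 + 19·37
1 = 19·271 − 66·78
1 = −66·349 + 85·271
So 271⁻¹ ≡ 85 (mod 349).
Then x ≡ 85·185 ≡ 20 (mod 349); the smallest non-negative solution is x = 20.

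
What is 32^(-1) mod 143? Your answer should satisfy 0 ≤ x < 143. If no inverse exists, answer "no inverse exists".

76

Run Euclid on (143, 32):
143 = 4·32 + 15
32 = 2·15 + 2
15 = 7·2 + 1
2 = 2·1 + 0
The gcd is 1. Working backward:
1 = 15 − 7·2
1 = −7·32 + 15·15
1 = 15·143 − 67·32
So 32·(-67) ≡ 1 (mod 143), and -67 ≡ 76 (mod 143).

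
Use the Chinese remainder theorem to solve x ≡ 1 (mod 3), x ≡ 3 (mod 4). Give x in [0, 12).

7

Write x = 1 + 3·k. Then 3·k ≡ 3 − 1 ≡ 2 (mod 4).
Need 3⁻¹ mod 4. Extended Euclid on (4, 3):
4 = 1·3 + 1
3 = 3·1 + 0
Back-substitute:
1 = 4 − 3
3⁻¹ ≡ 3 (mod 4), so k ≡ 3·2 ≡ 2 (mod 4).
x = 1 + 3·2 = 7.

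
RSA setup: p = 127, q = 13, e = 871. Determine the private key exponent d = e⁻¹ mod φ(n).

1111

φ(n) = (p−1)(q−1) = 126·12 = 1512.
Need d with 871·d ≡ 1 (mod 1512). Apply the extended Euclidean algorithm:
1512 = 1·871 + 641
871 = 1·641 + 230
641 = 2·230 + 181
230 = 1·181 + 49
181 = 3·49 + 34
49 = 1·34 + 15
34 = 2·15 + 4
15 = 3·4 + 3
4 = 1·3 + 1
3 = 3·1 + 0
Back-substitute:
1 = 4 − 3
1 = −15 + 4·4
1 = 4·34 − 9·15
1 = −9·49 + 13·34
1 = 13·181 − 48·49
1 = −48·230 + 61·181
1 = 61·641 − 170·230
1 = −170·871 + 231·641
1 = 231·1512 − 401·871
So 871·(-401) ≡ 1 (mod 1512), hence d ≡ -401 ≡ 1111 (mod 1512).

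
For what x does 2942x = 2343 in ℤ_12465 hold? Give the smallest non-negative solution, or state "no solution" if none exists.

First find gcd(2942, 12465):
12465 = 4*2942 + 697
2942 = 4*697 + 154
697 = 4*154 + 81
154 = 1*81 + 73
81 = 1*73 + 8
73 = 9*8 + 1
8 = 8*1 + 0
gcd = 1, so a unique solution mod 12465 exists.
Back-substitute for the Bézout coefficients:
1 = 73 − 9·8
1 = −9·81 + 10·73
1 = 10·154 − 19·81
1 = −19·697 + 86·154
1 = 86·2942 − 363·697
1 = −363·12465 + 1538·2942
So 2942·(1538) ≡ 1 (mod 12465), giving 2942⁻¹ ≡ 1538.
x ≡ 2942⁻¹·2343 ≡ 1538·2343 ≡ 1149 (mod 12465).

1149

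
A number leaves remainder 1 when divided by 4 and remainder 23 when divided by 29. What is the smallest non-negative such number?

81

Write x = 1 + 4·k. Then 4·k ≡ 23 − 1 ≡ 22 (mod 29).
Need 4⁻¹ mod 29. Extended Euclid on (29, 4):
29 = 7·4 + 1
4 = 4·1 + 0
Back-substitute:
1 = 29 − 7·4
4⁻¹ ≡ 22 (mod 29), so k ≡ 22·22 ≡ 20 (mod 29).
x = 1 + 4·20 = 81.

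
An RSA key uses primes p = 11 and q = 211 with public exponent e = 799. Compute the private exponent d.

799

φ(n) = (p−1)(q−1) = 10·210 = 2100.
Need d with 799·d ≡ 1 (mod 2100). Apply the extended Euclidean algorithm:
2100 = 2*799 + 502
799 = 1*502 + 297
502 = 1*297 + 205
297 = 1*205 + 92
205 = 2*92 + 21
92 = 4*21 + 8
21 = 2*8 + 5
8 = 1*5 + 3
5 = 1*3 + 2
3 = 1*2 + 1
2 = 2*1 + 0
Back-substitute:
1 = 3 − 2
1 = −5 + 2·3
1 = 2·8 − 3·5
1 = −3·21 + 8·8
1 = 8·92 − 35·21
1 = −35·205 + 78·92
1 = 78·297 − 113·205
1 = −113·502 + 191·297
1 = 191·799 − 304·502
1 = −304·2100 + 799·799
So 799·799 ≡ 1 (mod 2100), hence d = 799.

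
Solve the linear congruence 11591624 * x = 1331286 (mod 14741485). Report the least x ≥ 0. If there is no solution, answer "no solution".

385359

First find gcd(11591624, 14741485):
14741485 = 1*11591624 + 3149861
11591624 = 3*3149861 + 2142041
3149861 = 1*2142041 + 1007820
2142041 = 2*1007820 + 126401
1007820 = 7*126401 + 123013
126401 = 1*123013 + 3388
123013 = 36*3388 + 1045
3388 = 3*1045 + 253
1045 = 4*253 + 33
253 = 7*33 + 22
33 = 1*22 + 11
22 = 2*11 + 0
gcd = 11 and 11 | 1331286, so solutions exist. Divide through by 11: 1053784x ≡ 121026 (mod 1340135).
Now find 1053784⁻¹ mod 1340135:
1340135 = 1×1053784 + 286351
1053784 = 3×286351 + 194731
286351 = 1×194731 + 91620
194731 = 2×91620 + 11491
91620 = 7×11491 + 11183
11491 = 1×11183 + 308
11183 = 36×308 + 95
308 = 3×95 + 23
95 = 4×23 + 3
23 = 7×3 + 2
3 = 1×2 + 1
2 = 2×1 + 0
Back-substitute:
1 = 3 − 2
1 = −23 + 8·3
1 = 8·95 − 33·23
1 = −33·308 + 107·95
1 = 107·11183 − 3885·308
1 = −3885·11491 + 3992·11183
1 = 3992·91620 − 31829·11491
1 = −31829·194731 + 67650·91620
1 = 67650·286351 − 99479·194731
1 = −99479·1053784 + 366087·286351
1 = 366087·1340135 − 465566·1053784
So 1053784·(-465566) ≡ 1 (mod 1340135), i.e. 1053784⁻¹ ≡ 874569.
Then x ≡ 874569·121026 ≡ 385359 (mod 1340135); the smallest non-negative solution is x = 385359.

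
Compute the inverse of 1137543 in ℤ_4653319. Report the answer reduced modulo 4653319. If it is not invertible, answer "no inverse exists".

no inverse exists

Compute gcd(1137543, 4653319):
4653319 = 4·1137543 + 103147
1137543 = 11·103147 + 2926
103147 = 35·2926 + 737
2926 = 3·737 + 715
737 = 1·715 + 22
715 = 32·22 + 11
22 = 2·11 + 0
The gcd is 11, not 1, hence no inverse exists.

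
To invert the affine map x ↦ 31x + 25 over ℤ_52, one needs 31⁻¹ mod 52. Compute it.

47

Extended Euclidean algorithm:
52 = 1×31 + 21
31 = 1×21 + 10
21 = 2×10 + 1
10 = 10×1 + 0
gcd = 1, so the inverse exists. Back-substitute:
1 = 21 − 2·10
1 = −2·31 + 3·21
1 = 3·52 − 5·31
Hence 31⁻¹ ≡ -5 ≡ 47 (mod 52).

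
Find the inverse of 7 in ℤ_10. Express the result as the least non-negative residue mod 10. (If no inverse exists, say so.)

Extended Euclidean algorithm:
10 = 1*7 + 3
7 = 2*3 + 1
3 = 3*1 + 0
gcd = 1, so the inverse exists. Back-substitute:
1 = 7 − 2·3
1 = −2·10 + 3·7
So 7·3 ≡ 1 (mod 10).

3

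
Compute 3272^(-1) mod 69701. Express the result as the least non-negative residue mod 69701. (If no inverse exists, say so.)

Extended Euclidean algorithm:
69701 = 21*3272 + 989
3272 = 3*989 + 305
989 = 3*305 + 74
305 = 4*74 + 9
74 = 8*9 + 2
9 = 4*2 + 1
2 = 2*1 + 0
The gcd is 1. Working backward:
1 = 9 − 4·2
1 = −4·74 + 33·9
1 = 33·305 − 136·74
1 = −136·989 + 441·305
1 = 441·3272 − 1459·989
1 = −1459·69701 + 31080·3272
So 3272·31080 ≡ 1 (mod 69701).

31080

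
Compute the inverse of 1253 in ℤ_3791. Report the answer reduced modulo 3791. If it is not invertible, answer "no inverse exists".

1540

gcd(3791, 1253) by repeated division:
3791 = 3×1253 + 32
1253 = 39×32 + 5
32 = 6×5 + 2
5 = 2×2 + 1
2 = 2×1 + 0
The gcd is 1. Working backward:
1 = 5 − 2·2
1 = −2·32 + 13·5
1 = 13·1253 − 509·32
1 = −509·3791 + 1540·1253
So 1253·1540 ≡ 1 (mod 3791).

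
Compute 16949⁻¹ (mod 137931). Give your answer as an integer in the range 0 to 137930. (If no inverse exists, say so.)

43343

Extended Euclidean algorithm:
137931 = 8×16949 + 2339
16949 = 7×2339 + 576
2339 = 4×576 + 35
576 = 16×35 + 16
35 = 2×16 + 3
16 = 5×3 + 1
3 = 3×1 + 0
The gcd is 1. Working backward:
1 = 16 − 5·3
1 = −5·35 + 11·16
1 = 11·576 − 181·35
1 = −181·2339 + 735·576
1 = 735·16949 − 5326·2339
1 = −5326·137931 + 43343·16949
So 16949·43343 ≡ 1 (mod 137931).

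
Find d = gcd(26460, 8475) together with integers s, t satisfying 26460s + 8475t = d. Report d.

15

Repeated division:
26460 = 3*8475 + 1035
8475 = 8*1035 + 195
1035 = 5*195 + 60
195 = 3*60 + 15
60 = 4*15 + 0
gcd(26460, 8475) = 15.
Express as a combination:
15 = 195 − 3·60
15 = −3·1035 + 16·195
15 = 16·8475 − 131·1035
15 = −131·26460 + 409·8475
So 15 = (-131)·26460 + (409)·8475.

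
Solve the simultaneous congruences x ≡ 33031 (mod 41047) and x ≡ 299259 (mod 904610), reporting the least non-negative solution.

Write x = 33031 + 41047·k. Then 41047·k ≡ 299259 − 33031 ≡ 266228 (mod 904610).
Need 41047⁻¹ mod 904610. Extended Euclid on (904610, 41047):
904610 = 22×41047 + 1576
41047 = 26×1576 + 71
1576 = 22×71 + 14
71 = 5×14 + 1
14 = 14×1 + 0
Back-substitute:
1 = 71 − 5·14
1 = −5·1576 + 111·71
1 = 111·41047 − 2891·1576
1 = −2891·904610 + 63713·41047
41047⁻¹ ≡ 63713 (mod 904610), so k ≡ 63713·266228 ≡ 747064 (mod 904610).
x = 33031 + 41047·747064 = 30664769039.

30664769039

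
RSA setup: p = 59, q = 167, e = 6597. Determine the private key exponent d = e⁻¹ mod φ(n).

φ(n) = (p−1)(q−1) = 58·166 = 9628.
Need d with 6597·d ≡ 1 (mod 9628). Apply the extended Euclidean algorithm:
9628 = 1×6597 + 3031
6597 = 2×3031 + 535
3031 = 5×535 + 356
535 = 1×356 + 179
356 = 1×179 + 177
179 = 1×177 + 2
177 = 88×2 + 1
2 = 2×1 + 0
Back-substitute:
1 = 177 − 88·2
1 = −88·179 + 89·177
1 = 89·356 − 177·179
1 = −177·535 + 266·356
1 = 266·3031 − 1507·535
1 = −1507·6597 + 3280·3031
1 = 3280·9628 − 4787·6597
So 6597·(-4787) ≡ 1 (mod 9628), hence d ≡ -4787 ≡ 4841 (mod 9628).

4841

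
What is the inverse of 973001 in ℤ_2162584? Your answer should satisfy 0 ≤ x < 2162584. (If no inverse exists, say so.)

Apply the Euclidean algorithm to 2162584 and 973001:
2162584 = 2×973001 + 216582
973001 = 4×216582 + 106673
216582 = 2×106673 + 3236
106673 = 32×3236 + 3121
3236 = 1×3121 + 115
3121 = 27×115 + 16
115 = 7×16 + 3
16 = 5×3 + 1
3 = 3×1 + 0
Since gcd(973001, 2162584) = 1, back-substitute to write 1 as a combination:
1 = 16 − 5·3
1 = −5·115 + 36·16
1 = 36·3121 − 977·115
1 = −977·3236 + 1013·3121
1 = 1013·106673 − 33393·3236
1 = −33393·216582 + 67799·106673
1 = 67799·973001 − 304589·216582
1 = −304589·2162584 + 676977·973001
So 973001·676977 ≡ 1 (mod 2162584).

676977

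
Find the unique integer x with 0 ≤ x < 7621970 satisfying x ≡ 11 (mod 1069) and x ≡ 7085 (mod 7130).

Write x = 11 + 1069·k. Then 1069·k ≡ 7085 − 11 ≡ 7074 (mod 7130).
Need 1069⁻¹ mod 7130. Extended Euclid on (7130, 1069):
7130 = 6×1069 + 716
1069 = 1×716 + 353
716 = 2×353 + 10
353 = 35×10 + 3
10 = 3×3 + 1
3 = 3×1 + 0
Back-substitute:
1 = 10 − 3·3
1 = −3·353 + 106·10
1 = 106·716 − 215·353
1 = −215·1069 + 321·716
1 = 321·7130 − 2141·1069
1069⁻¹ ≡ 4989 (mod 7130), so k ≡ 4989·7074 ≡ 5816 (mod 7130).
x = 11 + 1069·5816 = 6217315.

6217315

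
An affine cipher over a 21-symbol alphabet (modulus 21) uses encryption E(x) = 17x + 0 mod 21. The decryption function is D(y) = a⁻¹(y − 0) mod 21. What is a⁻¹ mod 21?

Apply the Euclidean algorithm to 21 and 17:
21 = 1×17 + 4
17 = 4×4 + 1
4 = 4×1 + 0
gcd = 1, so the inverse exists. Back-substitute:
1 = 17 − 4·4
1 = −4·21 + 5·17
So 17·5 ≡ 1 (mod 21).

5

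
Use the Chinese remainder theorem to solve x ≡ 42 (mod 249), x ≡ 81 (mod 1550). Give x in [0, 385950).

102381

Write x = 42 + 249·k. Then 249·k ≡ 81 − 42 ≡ 39 (mod 1550).
Need 249⁻¹ mod 1550. Extended Euclid on (1550, 249):
1550 = 6·249 + 56
249 = 4·56 + 25
56 = 2·25 + 6
25 = 4·6 + 1
6 = 6·1 + 0
Back-substitute:
1 = 25 − 4·6
1 = −4·56 + 9·25
1 = 9·249 − 40·56
1 = −40·1550 + 249·249
249⁻¹ ≡ 249 (mod 1550), so k ≡ 249·39 ≡ 411 (mod 1550).
x = 42 + 249·411 = 102381.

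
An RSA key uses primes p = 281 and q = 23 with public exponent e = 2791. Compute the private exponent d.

4231

φ(n) = (p−1)(q−1) = 280·22 = 6160.
Need d with 2791·d ≡ 1 (mod 6160). Apply the extended Euclidean algorithm:
6160 = 2·2791 + 578
2791 = 4·578 + 479
578 = 1·479 + 99
479 = 4·99 + 83
99 = 1·83 + 16
83 = 5·16 + 3
16 = 5·3 + 1
3 = 3·1 + 0
Back-substitute:
1 = 16 − 5·3
1 = −5·83 + 26·16
1 = 26·99 − 31·83
1 = −31·479 + 150·99
1 = 150·578 − 181·479
1 = −181·2791 + 874·578
1 = 874·6160 − 1929·2791
So 2791·(-1929) ≡ 1 (mod 6160), hence d ≡ -1929 ≡ 4231 (mod 6160).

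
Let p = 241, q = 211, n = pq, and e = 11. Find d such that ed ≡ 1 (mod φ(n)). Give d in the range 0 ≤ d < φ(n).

27491

φ(n) = (p−1)(q−1) = 240·210 = 50400.
Need d with 11·d ≡ 1 (mod 50400). Apply the extended Euclidean algorithm:
50400 = 4581*11 + 9
11 = 1*9 + 2
9 = 4*2 + 1
2 = 2*1 + 0
Back-substitute:
1 = 9 − 4·2
1 = −4·11 + 5·9
1 = 5·50400 − 22909·11
So 11·(-22909) ≡ 1 (mod 50400), hence d ≡ -22909 ≡ 27491 (mod 50400).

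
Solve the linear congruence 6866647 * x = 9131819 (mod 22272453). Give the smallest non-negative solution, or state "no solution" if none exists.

First find gcd(6866647, 22272453):
22272453 = 3×6866647 + 1672512
6866647 = 4×1672512 + 176599
1672512 = 9×176599 + 83121
176599 = 2×83121 + 10357
83121 = 8×10357 + 265
10357 = 39×265 + 22
265 = 12×22 + 1
22 = 22×1 + 0
gcd = 1, so a unique solution mod 22272453 exists.
Back-substitute for the Bézout coefficients:
1 = 265 − 12·22
1 = −12·10357 + 469·265
1 = 469·83121 − 3764·10357
1 = −3764·176599 + 7997·83121
1 = 7997·1672512 − 75737·176599
1 = −75737·6866647 + 310945·1672512
1 = 310945·22272453 − 1008572·6866647
So 6866647·(-1008572) ≡ 1 (mod 22272453), giving 6866647⁻¹ ≡ 21263881.
x ≡ 6866647⁻¹·9131819 ≡ 21263881·9131819 ≡ 7812092 (mod 22272453).

7812092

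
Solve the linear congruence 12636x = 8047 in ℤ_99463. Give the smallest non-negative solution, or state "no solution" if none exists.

First find gcd(12636, 99463):
99463 = 7·12636 + 11011
12636 = 1·11011 + 1625
11011 = 6·1625 + 1261
1625 = 1·1261 + 364
1261 = 3·364 + 169
364 = 2·169 + 26
169 = 6·26 + 13
26 = 2·13 + 0
gcd = 13 and 13 | 8047, so solutions exist. Divide through by 13: 972x ≡ 619 (mod 7651).
Now find 972⁻¹ mod 7651:
7651 = 7×972 + 847
972 = 1×847 + 125
847 = 6×125 + 97
125 = 1×97 + 28
97 = 3×28 + 13
28 = 2×13 + 2
13 = 6×2 + 1
2 = 2×1 + 0
Back-substitute:
1 = 13 − 6·2
1 = −6·28 + 13·13
1 = 13·97 − 45·28
1 = −45·125 + 58·97
1 = 58·847 − 393·125
1 = −393·972 + 451·847
1 = 451·7651 − 3550·972
So 972·(-3550) ≡ 1 (mod 7651), i.e. 972⁻¹ ≡ 4101.
Then x ≡ 4101·619 ≡ 6038 (mod 7651); the smallest non-negative solution is x = 6038.

6038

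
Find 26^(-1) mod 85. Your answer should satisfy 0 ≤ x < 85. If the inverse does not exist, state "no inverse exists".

Apply the Euclidean algorithm to 85 and 26:
85 = 3·26 + 7
26 = 3·7 + 5
7 = 1·5 + 2
5 = 2·2 + 1
2 = 2·1 + 0
gcd = 1, so the inverse exists. Back-substitute:
1 = 5 − 2·2
1 = −2·7 + 3·5
1 = 3·26 − 11·7
1 = −11·85 + 36·26
So 26·36 ≡ 1 (mod 85).

36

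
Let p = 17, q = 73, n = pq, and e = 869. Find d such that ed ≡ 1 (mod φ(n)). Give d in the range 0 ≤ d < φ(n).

749

φ(n) = (p−1)(q−1) = 16·72 = 1152.
Need d with 869·d ≡ 1 (mod 1152). Apply the extended Euclidean algorithm:
1152 = 1×869 + 283
869 = 3×283 + 20
283 = 14×20 + 3
20 = 6×3 + 2
3 = 1×2 + 1
2 = 2×1 + 0
Back-substitute:
1 = 3 − 2
1 = −20 + 7·3
1 = 7·283 − 99·20
1 = −99·869 + 304·283
1 = 304·1152 − 403·869
So 869·(-403) ≡ 1 (mod 1152), hence d ≡ -403 ≡ 749 (mod 1152).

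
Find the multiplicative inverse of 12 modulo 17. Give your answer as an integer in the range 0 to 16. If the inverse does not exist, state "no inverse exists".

10

Run Euclid on (17, 12):
17 = 1×12 + 5
12 = 2×5 + 2
5 = 2×2 + 1
2 = 2×1 + 0
The gcd is 1. Working backward:
1 = 5 − 2·2
1 = −2·12 + 5·5
1 = 5·17 − 7·12
Hence 12⁻¹ ≡ -7 ≡ 10 (mod 17).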